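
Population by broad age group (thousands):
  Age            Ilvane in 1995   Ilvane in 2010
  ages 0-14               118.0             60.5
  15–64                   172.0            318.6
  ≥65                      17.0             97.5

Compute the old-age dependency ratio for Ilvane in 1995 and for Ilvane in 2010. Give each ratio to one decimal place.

Ilvane in 1995: 17.0 / 172.0 × 100 = 9.9
Ilvane in 2010: 97.5 / 318.6 × 100 = 30.6

Ilvane in 1995: 9.9
Ilvane in 2010: 30.6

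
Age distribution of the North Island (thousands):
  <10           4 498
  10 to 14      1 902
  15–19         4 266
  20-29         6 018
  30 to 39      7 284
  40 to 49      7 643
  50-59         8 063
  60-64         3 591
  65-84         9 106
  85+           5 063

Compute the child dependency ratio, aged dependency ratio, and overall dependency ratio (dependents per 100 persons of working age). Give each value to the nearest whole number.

0–14: 4 498 + 1 902 = 6 400
15–64: 4 266 + 6 018 + 7 284 + 7 643 + 8 063 + 3 591 = 36 865
65+: 9 106 + 5 063 = 14 169
Youth dependency ratio = 6 400 / 36 865 × 100 = 17
Old-age dependency ratio = 14 169 / 36 865 × 100 = 38
Total dependency ratio = (6 400 + 14 169) / 36 865 × 100 = 20 569 / 36 865 × 100 = 56

Youth dependency ratio: 17
Old-age dependency ratio: 38
Total dependency ratio: 56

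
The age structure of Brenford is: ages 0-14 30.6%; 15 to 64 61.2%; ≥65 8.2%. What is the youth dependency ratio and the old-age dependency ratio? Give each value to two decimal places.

Youth dependency ratio = 30.6 / 61.2 × 100 = 50.00
Old-age dependency ratio = 8.2 / 61.2 × 100 = 13.40

Youth dependency ratio: 50.00
Old-age dependency ratio: 13.40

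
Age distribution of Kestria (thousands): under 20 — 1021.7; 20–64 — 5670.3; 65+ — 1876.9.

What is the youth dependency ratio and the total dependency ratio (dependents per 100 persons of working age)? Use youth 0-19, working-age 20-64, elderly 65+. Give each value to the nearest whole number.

Youth dependency ratio: 18
Total dependency ratio: 51

Youth dependency ratio = 1021.7 / 5670.3 × 100 = 18
Total dependency ratio = (1021.7 + 1876.9) / 5670.3 × 100 = 2898.6 / 5670.3 × 100 = 51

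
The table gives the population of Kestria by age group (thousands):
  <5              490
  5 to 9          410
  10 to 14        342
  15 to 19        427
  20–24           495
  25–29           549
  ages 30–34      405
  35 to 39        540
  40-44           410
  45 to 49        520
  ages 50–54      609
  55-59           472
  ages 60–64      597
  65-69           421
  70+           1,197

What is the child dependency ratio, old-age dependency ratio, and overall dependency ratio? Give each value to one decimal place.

Youth dependency ratio: 24.7
Old-age dependency ratio: 32.2
Total dependency ratio: 56.9

0–14: 490 + 410 + 342 = 1,242
15–64: 427 + 495 + 549 + 405 + 540 + 410 + 520 + 609 + 472 + 597 = 5,024
65+: 421 + 1,197 = 1,618
Youth dependency ratio = 1,242 / 5,024 × 100 = 24.7
Old-age dependency ratio = 1,618 / 5,024 × 100 = 32.2
Total dependency ratio = (1,242 + 1,618) / 5,024 × 100 = 2,860 / 5,024 × 100 = 56.9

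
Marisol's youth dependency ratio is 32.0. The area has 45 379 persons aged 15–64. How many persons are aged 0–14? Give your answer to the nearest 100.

Aged 0–14: 14 500

Youth dependency ratio = youth / working-age × 100
32.0 = Y / 45 379 × 100
⇒ 14 500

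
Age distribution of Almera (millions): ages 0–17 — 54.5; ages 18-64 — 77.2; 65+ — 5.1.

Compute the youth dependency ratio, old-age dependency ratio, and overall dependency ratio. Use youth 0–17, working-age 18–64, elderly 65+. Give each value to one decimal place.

Youth dependency ratio = 54.5 / 77.2 × 100 = 70.6
Old-age dependency ratio = 5.1 / 77.2 × 100 = 6.6
Total dependency ratio = (54.5 + 5.1) / 77.2 × 100 = 59.6 / 77.2 × 100 = 77.2

Youth dependency ratio: 70.6
Old-age dependency ratio: 6.6
Total dependency ratio: 77.2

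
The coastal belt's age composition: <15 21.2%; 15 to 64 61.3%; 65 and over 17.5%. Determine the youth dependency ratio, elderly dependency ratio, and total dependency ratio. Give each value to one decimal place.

Youth dependency ratio = 21.2 / 61.3 × 100 = 34.6
Old-age dependency ratio = 17.5 / 61.3 × 100 = 28.5
Total dependency ratio = (21.2 + 17.5) / 61.3 × 100 = 38.7 / 61.3 × 100 = 63.1

Youth dependency ratio: 34.6
Old-age dependency ratio: 28.5
Total dependency ratio: 63.1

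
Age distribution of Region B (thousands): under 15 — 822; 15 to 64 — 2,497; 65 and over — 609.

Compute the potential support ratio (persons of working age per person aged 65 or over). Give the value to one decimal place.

Potential support ratio: 4.1

Potential support ratio = 2,497 / 609 = 4.1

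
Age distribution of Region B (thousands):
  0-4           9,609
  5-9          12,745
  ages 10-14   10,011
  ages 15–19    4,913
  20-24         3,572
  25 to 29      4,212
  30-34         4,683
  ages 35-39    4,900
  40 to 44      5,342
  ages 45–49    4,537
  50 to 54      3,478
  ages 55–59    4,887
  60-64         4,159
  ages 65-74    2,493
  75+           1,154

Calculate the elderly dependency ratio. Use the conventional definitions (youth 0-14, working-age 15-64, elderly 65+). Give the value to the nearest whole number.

0–14: 9,609 + 12,745 + 10,011 = 32,365
15–64: 4,913 + 3,572 + 4,212 + 4,683 + 4,900 + 5,342 + 4,537 + 3,478 + 4,887 + 4,159 = 44,683
65+: 2,493 + 1,154 = 3,647
Old-age dependency ratio = 3,647 / 44,683 × 100 = 8

Old-age dependency ratio: 8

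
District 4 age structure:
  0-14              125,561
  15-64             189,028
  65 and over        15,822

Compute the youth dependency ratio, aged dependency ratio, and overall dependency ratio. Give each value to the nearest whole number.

Youth dependency ratio = 125,561 / 189,028 × 100 = 66
Old-age dependency ratio = 15,822 / 189,028 × 100 = 8
Total dependency ratio = (125,561 + 15,822) / 189,028 × 100 = 141,383 / 189,028 × 100 = 75

Youth dependency ratio: 66
Old-age dependency ratio: 8
Total dependency ratio: 75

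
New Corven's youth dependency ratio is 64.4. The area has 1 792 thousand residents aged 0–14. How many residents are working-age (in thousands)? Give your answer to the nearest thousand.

Youth dependency ratio = youth / working-age × 100
64.4 = 1 792 / W × 100
⇒ 2 783

Working-age: 2 783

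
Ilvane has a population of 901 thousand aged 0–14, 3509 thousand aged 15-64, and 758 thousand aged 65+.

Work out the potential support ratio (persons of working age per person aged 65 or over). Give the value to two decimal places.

Potential support ratio: 4.63

Potential support ratio = 3509 / 758 = 4.63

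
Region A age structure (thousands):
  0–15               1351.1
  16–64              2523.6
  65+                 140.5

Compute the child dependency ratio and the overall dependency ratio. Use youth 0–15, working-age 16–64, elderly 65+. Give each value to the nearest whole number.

Youth dependency ratio = 1351.1 / 2523.6 × 100 = 54
Total dependency ratio = (1351.1 + 140.5) / 2523.6 × 100 = 1491.6 / 2523.6 × 100 = 59

Youth dependency ratio: 54
Total dependency ratio: 59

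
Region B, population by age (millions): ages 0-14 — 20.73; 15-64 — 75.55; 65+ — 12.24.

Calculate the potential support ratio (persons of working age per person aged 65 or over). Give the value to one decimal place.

Potential support ratio: 6.2

Potential support ratio = 75.55 / 12.24 = 6.2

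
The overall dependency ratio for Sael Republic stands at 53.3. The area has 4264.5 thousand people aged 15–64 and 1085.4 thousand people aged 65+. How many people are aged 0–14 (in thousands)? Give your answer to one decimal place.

Total dependency ratio = (youth + elderly) / working-age × 100
53.3 = (Y + 1085.4) / 4264.5 × 100
⇒ 1187.6

Aged 0–14: 1187.6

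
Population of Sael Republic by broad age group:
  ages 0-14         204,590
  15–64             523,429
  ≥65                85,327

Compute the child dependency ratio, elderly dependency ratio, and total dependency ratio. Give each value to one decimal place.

Youth dependency ratio = 204,590 / 523,429 × 100 = 39.1
Old-age dependency ratio = 85,327 / 523,429 × 100 = 16.3
Total dependency ratio = (204,590 + 85,327) / 523,429 × 100 = 289,917 / 523,429 × 100 = 55.4

Youth dependency ratio: 39.1
Old-age dependency ratio: 16.3
Total dependency ratio: 55.4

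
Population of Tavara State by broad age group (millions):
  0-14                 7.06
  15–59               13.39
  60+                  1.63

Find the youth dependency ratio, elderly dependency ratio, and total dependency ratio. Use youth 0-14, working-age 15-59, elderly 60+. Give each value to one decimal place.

Youth dependency ratio = 7.06 / 13.39 × 100 = 52.7
Old-age dependency ratio = 1.63 / 13.39 × 100 = 12.2
Total dependency ratio = (7.06 + 1.63) / 13.39 × 100 = 8.69 / 13.39 × 100 = 64.9

Youth dependency ratio: 52.7
Old-age dependency ratio: 12.2
Total dependency ratio: 64.9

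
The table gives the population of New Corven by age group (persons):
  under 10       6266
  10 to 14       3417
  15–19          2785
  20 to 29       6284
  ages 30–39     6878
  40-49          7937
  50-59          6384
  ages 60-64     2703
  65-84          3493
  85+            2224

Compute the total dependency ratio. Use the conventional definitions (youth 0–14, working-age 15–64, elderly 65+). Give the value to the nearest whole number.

Total dependency ratio: 47

0–14: 6266 + 3417 = 9683
15–64: 2785 + 6284 + 6878 + 7937 + 6384 + 2703 = 32971
65+: 3493 + 2224 = 5717
Total dependency ratio = (9683 + 5717) / 32971 × 100 = 15400 / 32971 × 100 = 47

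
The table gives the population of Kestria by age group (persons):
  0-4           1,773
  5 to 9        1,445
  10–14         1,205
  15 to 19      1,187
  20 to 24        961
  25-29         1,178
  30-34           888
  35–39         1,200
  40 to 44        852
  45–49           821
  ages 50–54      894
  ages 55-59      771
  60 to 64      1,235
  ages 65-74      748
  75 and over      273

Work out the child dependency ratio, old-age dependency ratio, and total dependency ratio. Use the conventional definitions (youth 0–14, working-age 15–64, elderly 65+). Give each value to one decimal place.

0–14: 1,773 + 1,445 + 1,205 = 4,423
15–64: 1,187 + 961 + 1,178 + 888 + 1,200 + 852 + 821 + 894 + 771 + 1,235 = 9,987
65+: 748 + 273 = 1,021
Youth dependency ratio = 4,423 / 9,987 × 100 = 44.3
Old-age dependency ratio = 1,021 / 9,987 × 100 = 10.2
Total dependency ratio = (4,423 + 1,021) / 9,987 × 100 = 5,444 / 9,987 × 100 = 54.5

Youth dependency ratio: 44.3
Old-age dependency ratio: 10.2
Total dependency ratio: 54.5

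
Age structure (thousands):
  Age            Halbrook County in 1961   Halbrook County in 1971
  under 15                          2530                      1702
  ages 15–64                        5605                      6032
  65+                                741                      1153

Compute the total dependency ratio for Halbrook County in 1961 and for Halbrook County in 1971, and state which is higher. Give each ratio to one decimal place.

Halbrook County in 1961: 58.4
Halbrook County in 1971: 47.3
Higher: Halbrook County in 1961

Halbrook County in 1961: (2530 + 741) / 5605 × 100 = 3271 / 5605 × 100 = 58.4
Halbrook County in 1971: (1702 + 1153) / 6032 × 100 = 2855 / 6032 × 100 = 47.3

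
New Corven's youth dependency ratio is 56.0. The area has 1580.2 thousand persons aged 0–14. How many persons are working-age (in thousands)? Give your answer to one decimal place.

Youth dependency ratio = youth / working-age × 100
56.0 = 1580.2 / W × 100
⇒ 2821.8

Working-age: 2821.8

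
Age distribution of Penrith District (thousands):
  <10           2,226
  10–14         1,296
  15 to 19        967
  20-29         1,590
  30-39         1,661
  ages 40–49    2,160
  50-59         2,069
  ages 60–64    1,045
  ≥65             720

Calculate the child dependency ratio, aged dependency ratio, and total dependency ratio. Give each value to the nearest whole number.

0–14: 2,226 + 1,296 = 3,522
15–64: 967 + 1,590 + 1,661 + 2,160 + 2,069 + 1,045 = 9,492
65+: 720
Youth dependency ratio = 3,522 / 9,492 × 100 = 37
Old-age dependency ratio = 720 / 9,492 × 100 = 8
Total dependency ratio = (3,522 + 720) / 9,492 × 100 = 4,242 / 9,492 × 100 = 45

Youth dependency ratio: 37
Old-age dependency ratio: 8
Total dependency ratio: 45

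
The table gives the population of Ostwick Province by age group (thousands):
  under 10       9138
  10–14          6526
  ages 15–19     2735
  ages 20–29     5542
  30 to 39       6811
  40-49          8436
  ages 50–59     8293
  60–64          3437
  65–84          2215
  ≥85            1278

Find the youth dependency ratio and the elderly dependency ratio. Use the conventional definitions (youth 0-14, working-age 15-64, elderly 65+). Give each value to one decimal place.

0–14: 9138 + 6526 = 15664
15–64: 2735 + 5542 + 6811 + 8436 + 8293 + 3437 = 35254
65+: 2215 + 1278 = 3493
Youth dependency ratio = 15664 / 35254 × 100 = 44.4
Old-age dependency ratio = 3493 / 35254 × 100 = 9.9

Youth dependency ratio: 44.4
Old-age dependency ratio: 9.9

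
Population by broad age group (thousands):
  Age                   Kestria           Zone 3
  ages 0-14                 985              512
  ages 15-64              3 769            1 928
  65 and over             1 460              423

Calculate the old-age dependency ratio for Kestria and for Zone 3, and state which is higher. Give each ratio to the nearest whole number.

Kestria: 1 460 / 3 769 × 100 = 39
Zone 3: 423 / 1 928 × 100 = 22

Kestria: 39
Zone 3: 22
Higher: Kestria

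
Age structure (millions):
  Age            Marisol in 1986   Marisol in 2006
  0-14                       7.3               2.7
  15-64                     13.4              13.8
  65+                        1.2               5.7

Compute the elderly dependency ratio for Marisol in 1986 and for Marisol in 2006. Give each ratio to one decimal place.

Marisol in 1986: 1.2 / 13.4 × 100 = 9.0
Marisol in 2006: 5.7 / 13.8 × 100 = 41.3

Marisol in 1986: 9.0
Marisol in 2006: 41.3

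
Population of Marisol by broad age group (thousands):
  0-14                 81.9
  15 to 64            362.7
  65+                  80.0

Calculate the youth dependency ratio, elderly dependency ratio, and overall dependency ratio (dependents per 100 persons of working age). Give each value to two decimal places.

Youth dependency ratio: 22.58
Old-age dependency ratio: 22.06
Total dependency ratio: 44.64

Youth dependency ratio = 81.9 / 362.7 × 100 = 22.58
Old-age dependency ratio = 80.0 / 362.7 × 100 = 22.06
Total dependency ratio = (81.9 + 80.0) / 362.7 × 100 = 161.9 / 362.7 × 100 = 44.64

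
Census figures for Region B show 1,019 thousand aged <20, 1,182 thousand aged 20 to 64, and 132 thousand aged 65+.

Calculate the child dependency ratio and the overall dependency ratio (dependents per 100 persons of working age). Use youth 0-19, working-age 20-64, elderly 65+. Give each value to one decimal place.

Youth dependency ratio = 1,019 / 1,182 × 100 = 86.2
Total dependency ratio = (1,019 + 132) / 1,182 × 100 = 1,151 / 1,182 × 100 = 97.4

Youth dependency ratio: 86.2
Total dependency ratio: 97.4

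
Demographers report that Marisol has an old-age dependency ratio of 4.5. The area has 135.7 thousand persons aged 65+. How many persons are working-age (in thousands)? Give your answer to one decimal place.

Old-age dependency ratio = elderly / working-age × 100
4.5 = 135.7 / W × 100
⇒ 3015.6

Working-age: 3015.6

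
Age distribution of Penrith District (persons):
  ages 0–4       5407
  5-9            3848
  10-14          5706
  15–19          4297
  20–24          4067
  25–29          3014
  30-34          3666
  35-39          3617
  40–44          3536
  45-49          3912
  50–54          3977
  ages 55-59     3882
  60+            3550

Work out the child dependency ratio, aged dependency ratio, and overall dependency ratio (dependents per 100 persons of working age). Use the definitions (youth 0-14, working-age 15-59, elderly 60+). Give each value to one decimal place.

Youth dependency ratio: 44.0
Old-age dependency ratio: 10.5
Total dependency ratio: 54.5

0–14: 5407 + 3848 + 5706 = 14961
15–59: 4297 + 4067 + 3014 + 3666 + 3617 + 3536 + 3912 + 3977 + 3882 = 33968
60+: 3550
Youth dependency ratio = 14961 / 33968 × 100 = 44.0
Old-age dependency ratio = 3550 / 33968 × 100 = 10.5
Total dependency ratio = (14961 + 3550) / 33968 × 100 = 18511 / 33968 × 100 = 54.5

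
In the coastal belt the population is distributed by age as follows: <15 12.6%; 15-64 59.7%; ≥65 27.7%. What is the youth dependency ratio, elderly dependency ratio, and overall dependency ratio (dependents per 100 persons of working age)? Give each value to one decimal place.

Youth dependency ratio = 12.6 / 59.7 × 100 = 21.1
Old-age dependency ratio = 27.7 / 59.7 × 100 = 46.4
Total dependency ratio = (12.6 + 27.7) / 59.7 × 100 = 40.3 / 59.7 × 100 = 67.5

Youth dependency ratio: 21.1
Old-age dependency ratio: 46.4
Total dependency ratio: 67.5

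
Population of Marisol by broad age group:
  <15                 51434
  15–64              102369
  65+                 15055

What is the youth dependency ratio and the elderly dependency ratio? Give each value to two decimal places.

Youth dependency ratio = 51434 / 102369 × 100 = 50.24
Old-age dependency ratio = 15055 / 102369 × 100 = 14.71

Youth dependency ratio: 50.24
Old-age dependency ratio: 14.71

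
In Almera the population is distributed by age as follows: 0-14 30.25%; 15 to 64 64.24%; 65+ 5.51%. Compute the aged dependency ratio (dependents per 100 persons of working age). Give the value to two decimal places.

Old-age dependency ratio: 8.58

Old-age dependency ratio = 5.51 / 64.24 × 100 = 8.58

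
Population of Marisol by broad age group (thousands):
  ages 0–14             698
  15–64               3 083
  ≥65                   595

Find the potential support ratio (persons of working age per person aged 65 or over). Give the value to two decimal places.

Potential support ratio: 5.18

Potential support ratio = 3 083 / 595 = 5.18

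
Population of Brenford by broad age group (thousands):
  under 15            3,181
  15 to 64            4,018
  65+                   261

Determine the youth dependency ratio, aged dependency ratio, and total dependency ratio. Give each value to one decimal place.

Youth dependency ratio = 3,181 / 4,018 × 100 = 79.2
Old-age dependency ratio = 261 / 4,018 × 100 = 6.5
Total dependency ratio = (3,181 + 261) / 4,018 × 100 = 3,442 / 4,018 × 100 = 85.7

Youth dependency ratio: 79.2
Old-age dependency ratio: 6.5
Total dependency ratio: 85.7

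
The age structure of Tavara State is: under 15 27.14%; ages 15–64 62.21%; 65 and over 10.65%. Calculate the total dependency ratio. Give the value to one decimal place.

Total dependency ratio: 60.7

Total dependency ratio = (27.14 + 10.65) / 62.21 × 100 = 37.79 / 62.21 × 100 = 60.7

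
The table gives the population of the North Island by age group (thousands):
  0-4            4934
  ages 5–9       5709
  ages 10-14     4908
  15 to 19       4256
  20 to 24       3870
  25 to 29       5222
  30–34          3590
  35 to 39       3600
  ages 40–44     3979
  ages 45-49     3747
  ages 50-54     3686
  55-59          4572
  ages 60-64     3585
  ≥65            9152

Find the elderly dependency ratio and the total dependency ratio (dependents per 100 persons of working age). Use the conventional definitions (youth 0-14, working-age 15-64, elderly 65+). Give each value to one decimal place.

0–14: 4934 + 5709 + 4908 = 15551
15–64: 4256 + 3870 + 5222 + 3590 + 3600 + 3979 + 3747 + 3686 + 4572 + 3585 = 40107
65+: 9152
Old-age dependency ratio = 9152 / 40107 × 100 = 22.8
Total dependency ratio = (15551 + 9152) / 40107 × 100 = 24703 / 40107 × 100 = 61.6

Old-age dependency ratio: 22.8
Total dependency ratio: 61.6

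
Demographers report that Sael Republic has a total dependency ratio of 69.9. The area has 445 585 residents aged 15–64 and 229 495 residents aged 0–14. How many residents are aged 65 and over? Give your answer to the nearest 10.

Aged 65 and over: 81 970

Total dependency ratio = (youth + elderly) / working-age × 100
69.9 = (229 495 + E) / 445 585 × 100
⇒ 81 970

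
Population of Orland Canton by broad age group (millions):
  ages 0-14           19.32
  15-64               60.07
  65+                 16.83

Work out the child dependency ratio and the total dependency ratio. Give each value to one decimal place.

Youth dependency ratio = 19.32 / 60.07 × 100 = 32.2
Total dependency ratio = (19.32 + 16.83) / 60.07 × 100 = 36.15 / 60.07 × 100 = 60.2

Youth dependency ratio: 32.2
Total dependency ratio: 60.2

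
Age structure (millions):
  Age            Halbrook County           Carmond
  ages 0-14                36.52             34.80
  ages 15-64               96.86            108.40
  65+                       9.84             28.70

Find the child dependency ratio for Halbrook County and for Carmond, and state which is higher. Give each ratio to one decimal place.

Halbrook County: 37.7
Carmond: 32.1
Higher: Halbrook County

Halbrook County: 36.52 / 96.86 × 100 = 37.7
Carmond: 34.80 / 108.40 × 100 = 32.1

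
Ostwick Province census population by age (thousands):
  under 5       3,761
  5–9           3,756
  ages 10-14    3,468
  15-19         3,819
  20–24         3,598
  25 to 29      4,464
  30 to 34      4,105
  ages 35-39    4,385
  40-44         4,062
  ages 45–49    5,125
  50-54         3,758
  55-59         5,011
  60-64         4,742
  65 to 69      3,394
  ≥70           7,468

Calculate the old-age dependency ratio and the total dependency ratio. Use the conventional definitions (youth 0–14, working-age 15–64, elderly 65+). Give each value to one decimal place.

0–14: 3,761 + 3,756 + 3,468 = 10,985
15–64: 3,819 + 3,598 + 4,464 + 4,105 + 4,385 + 4,062 + 5,125 + 3,758 + 5,011 + 4,742 = 43,069
65+: 3,394 + 7,468 = 10,862
Old-age dependency ratio = 10,862 / 43,069 × 100 = 25.2
Total dependency ratio = (10,985 + 10,862) / 43,069 × 100 = 21,847 / 43,069 × 100 = 50.7

Old-age dependency ratio: 25.2
Total dependency ratio: 50.7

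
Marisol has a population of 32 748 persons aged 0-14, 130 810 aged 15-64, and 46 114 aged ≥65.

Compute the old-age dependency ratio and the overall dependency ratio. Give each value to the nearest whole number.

Old-age dependency ratio = 46 114 / 130 810 × 100 = 35
Total dependency ratio = (32 748 + 46 114) / 130 810 × 100 = 78 862 / 130 810 × 100 = 60

Old-age dependency ratio: 35
Total dependency ratio: 60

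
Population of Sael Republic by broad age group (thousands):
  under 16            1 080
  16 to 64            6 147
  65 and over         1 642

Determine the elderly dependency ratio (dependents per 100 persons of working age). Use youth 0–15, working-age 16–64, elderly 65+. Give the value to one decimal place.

Old-age dependency ratio = 1 642 / 6 147 × 100 = 26.7

Old-age dependency ratio: 26.7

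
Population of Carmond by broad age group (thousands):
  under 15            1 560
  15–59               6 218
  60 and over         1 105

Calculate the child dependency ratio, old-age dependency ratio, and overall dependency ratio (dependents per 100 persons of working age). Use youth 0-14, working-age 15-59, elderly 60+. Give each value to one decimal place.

Youth dependency ratio: 25.1
Old-age dependency ratio: 17.8
Total dependency ratio: 42.9

Youth dependency ratio = 1 560 / 6 218 × 100 = 25.1
Old-age dependency ratio = 1 105 / 6 218 × 100 = 17.8
Total dependency ratio = (1 560 + 1 105) / 6 218 × 100 = 2 665 / 6 218 × 100 = 42.9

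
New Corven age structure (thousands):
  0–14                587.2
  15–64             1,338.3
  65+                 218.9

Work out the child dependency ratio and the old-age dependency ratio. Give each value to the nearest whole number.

Youth dependency ratio: 44
Old-age dependency ratio: 16

Youth dependency ratio = 587.2 / 1,338.3 × 100 = 44
Old-age dependency ratio = 218.9 / 1,338.3 × 100 = 16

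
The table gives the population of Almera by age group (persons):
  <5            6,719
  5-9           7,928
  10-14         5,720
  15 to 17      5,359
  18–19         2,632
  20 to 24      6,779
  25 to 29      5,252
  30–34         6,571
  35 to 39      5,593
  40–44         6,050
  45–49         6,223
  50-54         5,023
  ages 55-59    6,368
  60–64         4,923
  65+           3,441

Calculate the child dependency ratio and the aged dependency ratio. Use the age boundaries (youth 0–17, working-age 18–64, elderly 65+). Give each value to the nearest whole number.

Youth dependency ratio: 46
Old-age dependency ratio: 6

0–17: 6,719 + 7,928 + 5,720 + 5,359 = 25,726
18–64: 2,632 + 6,779 + 5,252 + 6,571 + 5,593 + 6,050 + 6,223 + 5,023 + 6,368 + 4,923 = 55,414
65+: 3,441
Youth dependency ratio = 25,726 / 55,414 × 100 = 46
Old-age dependency ratio = 3,441 / 55,414 × 100 = 6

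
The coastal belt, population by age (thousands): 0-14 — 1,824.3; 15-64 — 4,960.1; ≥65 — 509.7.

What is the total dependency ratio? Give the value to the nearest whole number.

Total dependency ratio: 47

Total dependency ratio = (1,824.3 + 509.7) / 4,960.1 × 100 = 2,334.0 / 4,960.1 × 100 = 47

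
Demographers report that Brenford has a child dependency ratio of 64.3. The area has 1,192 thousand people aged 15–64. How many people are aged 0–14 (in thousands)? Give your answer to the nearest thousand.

Aged 0–14: 766

Youth dependency ratio = youth / working-age × 100
64.3 = Y / 1,192 × 100
⇒ 766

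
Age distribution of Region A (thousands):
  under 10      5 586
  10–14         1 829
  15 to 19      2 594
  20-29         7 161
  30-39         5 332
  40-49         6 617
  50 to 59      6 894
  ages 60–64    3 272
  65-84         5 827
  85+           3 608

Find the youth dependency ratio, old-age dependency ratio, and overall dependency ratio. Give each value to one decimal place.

Youth dependency ratio: 23.3
Old-age dependency ratio: 29.6
Total dependency ratio: 52.9

0–14: 5 586 + 1 829 = 7 415
15–64: 2 594 + 7 161 + 5 332 + 6 617 + 6 894 + 3 272 = 31 870
65+: 5 827 + 3 608 = 9 435
Youth dependency ratio = 7 415 / 31 870 × 100 = 23.3
Old-age dependency ratio = 9 435 / 31 870 × 100 = 29.6
Total dependency ratio = (7 415 + 9 435) / 31 870 × 100 = 16 850 / 31 870 × 100 = 52.9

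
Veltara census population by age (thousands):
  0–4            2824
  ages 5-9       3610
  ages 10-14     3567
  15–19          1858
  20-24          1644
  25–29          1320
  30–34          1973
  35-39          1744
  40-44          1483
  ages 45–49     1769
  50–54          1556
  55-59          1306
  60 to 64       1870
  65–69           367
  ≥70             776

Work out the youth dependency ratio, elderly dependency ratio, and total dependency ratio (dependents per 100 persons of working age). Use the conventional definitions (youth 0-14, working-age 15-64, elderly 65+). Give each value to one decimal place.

Youth dependency ratio: 60.5
Old-age dependency ratio: 6.9
Total dependency ratio: 67.4

0–14: 2824 + 3610 + 3567 = 10001
15–64: 1858 + 1644 + 1320 + 1973 + 1744 + 1483 + 1769 + 1556 + 1306 + 1870 = 16523
65+: 367 + 776 = 1143
Youth dependency ratio = 10001 / 16523 × 100 = 60.5
Old-age dependency ratio = 1143 / 16523 × 100 = 6.9
Total dependency ratio = (10001 + 1143) / 16523 × 100 = 11144 / 16523 × 100 = 67.4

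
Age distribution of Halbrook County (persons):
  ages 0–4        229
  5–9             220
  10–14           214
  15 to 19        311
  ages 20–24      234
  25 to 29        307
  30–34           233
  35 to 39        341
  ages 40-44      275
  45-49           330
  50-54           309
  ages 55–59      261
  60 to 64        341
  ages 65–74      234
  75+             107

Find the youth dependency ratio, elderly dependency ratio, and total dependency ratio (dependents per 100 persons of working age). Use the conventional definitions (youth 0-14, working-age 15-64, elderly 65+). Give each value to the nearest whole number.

Youth dependency ratio: 23
Old-age dependency ratio: 12
Total dependency ratio: 34

0–14: 229 + 220 + 214 = 663
15–64: 311 + 234 + 307 + 233 + 341 + 275 + 330 + 309 + 261 + 341 = 2942
65+: 234 + 107 = 341
Youth dependency ratio = 663 / 2942 × 100 = 23
Old-age dependency ratio = 341 / 2942 × 100 = 12
Total dependency ratio = (663 + 341) / 2942 × 100 = 1004 / 2942 × 100 = 34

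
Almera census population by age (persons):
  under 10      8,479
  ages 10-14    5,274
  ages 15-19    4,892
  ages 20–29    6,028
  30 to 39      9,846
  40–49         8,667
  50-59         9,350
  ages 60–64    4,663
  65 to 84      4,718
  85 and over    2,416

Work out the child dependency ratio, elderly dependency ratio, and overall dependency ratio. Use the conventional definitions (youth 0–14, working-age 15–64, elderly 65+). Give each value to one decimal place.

0–14: 8,479 + 5,274 = 13,753
15–64: 4,892 + 6,028 + 9,846 + 8,667 + 9,350 + 4,663 = 43,446
65+: 4,718 + 2,416 = 7,134
Youth dependency ratio = 13,753 / 43,446 × 100 = 31.7
Old-age dependency ratio = 7,134 / 43,446 × 100 = 16.4
Total dependency ratio = (13,753 + 7,134) / 43,446 × 100 = 20,887 / 43,446 × 100 = 48.1

Youth dependency ratio: 31.7
Old-age dependency ratio: 16.4
Total dependency ratio: 48.1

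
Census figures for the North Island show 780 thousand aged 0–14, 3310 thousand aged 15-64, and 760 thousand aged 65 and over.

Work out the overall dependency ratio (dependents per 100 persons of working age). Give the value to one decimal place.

Total dependency ratio = (780 + 760) / 3310 × 100 = 1540 / 3310 × 100 = 46.5

Total dependency ratio: 46.5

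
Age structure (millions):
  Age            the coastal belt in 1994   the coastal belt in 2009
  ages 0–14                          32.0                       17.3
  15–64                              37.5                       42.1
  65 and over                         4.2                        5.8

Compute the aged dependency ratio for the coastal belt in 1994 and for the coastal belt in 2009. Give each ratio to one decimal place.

the coastal belt in 1994: 4.2 / 37.5 × 100 = 11.2
the coastal belt in 2009: 5.8 / 42.1 × 100 = 13.8

the coastal belt in 1994: 11.2
the coastal belt in 2009: 13.8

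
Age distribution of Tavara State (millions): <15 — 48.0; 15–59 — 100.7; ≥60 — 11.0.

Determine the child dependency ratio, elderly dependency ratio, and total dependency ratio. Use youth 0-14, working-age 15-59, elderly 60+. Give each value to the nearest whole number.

Youth dependency ratio = 48.0 / 100.7 × 100 = 48
Old-age dependency ratio = 11.0 / 100.7 × 100 = 11
Total dependency ratio = (48.0 + 11.0) / 100.7 × 100 = 59.0 / 100.7 × 100 = 59

Youth dependency ratio: 48
Old-age dependency ratio: 11
Total dependency ratio: 59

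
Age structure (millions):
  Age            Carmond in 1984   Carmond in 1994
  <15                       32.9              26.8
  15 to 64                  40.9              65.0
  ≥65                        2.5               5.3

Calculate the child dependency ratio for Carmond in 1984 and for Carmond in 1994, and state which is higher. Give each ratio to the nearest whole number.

Carmond in 1984: 80
Carmond in 1994: 41
Higher: Carmond in 1984

Carmond in 1984: 32.9 / 40.9 × 100 = 80
Carmond in 1994: 26.8 / 65.0 × 100 = 41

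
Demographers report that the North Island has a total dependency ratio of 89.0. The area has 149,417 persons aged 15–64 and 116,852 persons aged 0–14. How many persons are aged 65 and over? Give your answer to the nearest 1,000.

Aged 65 and over: 16,000

Total dependency ratio = (youth + elderly) / working-age × 100
89.0 = (116,852 + E) / 149,417 × 100
⇒ 16,000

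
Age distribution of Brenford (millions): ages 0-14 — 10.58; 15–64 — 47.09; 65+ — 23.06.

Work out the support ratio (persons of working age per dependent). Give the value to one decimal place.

Support ratio = 47.09 / (10.58 + 23.06) = 47.09 / 33.64 = 1.4

Support ratio: 1.4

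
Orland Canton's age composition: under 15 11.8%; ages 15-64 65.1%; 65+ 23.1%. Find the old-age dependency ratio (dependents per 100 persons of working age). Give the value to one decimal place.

Old-age dependency ratio: 35.5

Old-age dependency ratio = 23.1 / 65.1 × 100 = 35.5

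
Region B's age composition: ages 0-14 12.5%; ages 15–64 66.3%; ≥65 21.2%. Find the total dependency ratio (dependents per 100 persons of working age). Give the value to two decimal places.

Total dependency ratio = (12.5 + 21.2) / 66.3 × 100 = 33.7 / 66.3 × 100 = 50.83

Total dependency ratio: 50.83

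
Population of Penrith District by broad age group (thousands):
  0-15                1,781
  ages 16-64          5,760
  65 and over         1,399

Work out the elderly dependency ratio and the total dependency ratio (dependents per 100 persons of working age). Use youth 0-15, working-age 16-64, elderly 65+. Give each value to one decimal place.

Old-age dependency ratio: 24.3
Total dependency ratio: 55.2

Old-age dependency ratio = 1,399 / 5,760 × 100 = 24.3
Total dependency ratio = (1,781 + 1,399) / 5,760 × 100 = 3,180 / 5,760 × 100 = 55.2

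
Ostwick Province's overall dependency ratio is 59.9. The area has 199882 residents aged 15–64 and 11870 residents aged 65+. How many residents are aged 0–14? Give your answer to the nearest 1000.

Aged 0–14: 108000

Total dependency ratio = (youth + elderly) / working-age × 100
59.9 = (Y + 11870) / 199882 × 100
⇒ 108000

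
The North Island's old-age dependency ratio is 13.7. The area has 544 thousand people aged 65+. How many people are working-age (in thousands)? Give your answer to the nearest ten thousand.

Old-age dependency ratio = elderly / working-age × 100
13.7 = 544 / W × 100
⇒ 3970

Working-age: 3970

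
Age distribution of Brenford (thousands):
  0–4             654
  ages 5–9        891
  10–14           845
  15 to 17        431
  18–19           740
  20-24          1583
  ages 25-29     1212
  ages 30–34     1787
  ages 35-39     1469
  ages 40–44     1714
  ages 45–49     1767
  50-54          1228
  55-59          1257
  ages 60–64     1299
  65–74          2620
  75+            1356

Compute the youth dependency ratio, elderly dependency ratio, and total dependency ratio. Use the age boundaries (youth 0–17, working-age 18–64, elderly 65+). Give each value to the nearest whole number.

0–17: 654 + 891 + 845 + 431 = 2821
18–64: 740 + 1583 + 1212 + 1787 + 1469 + 1714 + 1767 + 1228 + 1257 + 1299 = 14056
65+: 2620 + 1356 = 3976
Youth dependency ratio = 2821 / 14056 × 100 = 20
Old-age dependency ratio = 3976 / 14056 × 100 = 28
Total dependency ratio = (2821 + 3976) / 14056 × 100 = 6797 / 14056 × 100 = 48

Youth dependency ratio: 20
Old-age dependency ratio: 28
Total dependency ratio: 48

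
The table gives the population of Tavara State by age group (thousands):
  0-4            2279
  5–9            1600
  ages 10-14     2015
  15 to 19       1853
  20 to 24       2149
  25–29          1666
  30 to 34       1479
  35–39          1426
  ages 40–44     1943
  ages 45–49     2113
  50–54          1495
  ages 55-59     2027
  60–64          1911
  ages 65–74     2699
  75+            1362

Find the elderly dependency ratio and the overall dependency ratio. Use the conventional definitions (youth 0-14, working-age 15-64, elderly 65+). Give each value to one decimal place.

Old-age dependency ratio: 22.5
Total dependency ratio: 55.1

0–14: 2279 + 1600 + 2015 = 5894
15–64: 1853 + 2149 + 1666 + 1479 + 1426 + 1943 + 2113 + 1495 + 2027 + 1911 = 18062
65+: 2699 + 1362 = 4061
Old-age dependency ratio = 4061 / 18062 × 100 = 22.5
Total dependency ratio = (5894 + 4061) / 18062 × 100 = 9955 / 18062 × 100 = 55.1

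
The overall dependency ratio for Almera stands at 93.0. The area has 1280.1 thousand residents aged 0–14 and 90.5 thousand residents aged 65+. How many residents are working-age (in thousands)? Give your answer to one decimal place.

Working-age: 1473.8

Total dependency ratio = (youth + elderly) / working-age × 100
93.0 = (1280.1 + 90.5) / W × 100
⇒ 1473.8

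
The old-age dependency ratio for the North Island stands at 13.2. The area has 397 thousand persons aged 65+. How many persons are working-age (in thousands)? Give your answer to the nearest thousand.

Old-age dependency ratio = elderly / working-age × 100
13.2 = 397 / W × 100
⇒ 3,008

Working-age: 3,008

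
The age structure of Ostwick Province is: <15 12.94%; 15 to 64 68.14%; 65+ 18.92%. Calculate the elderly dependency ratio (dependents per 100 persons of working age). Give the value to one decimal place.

Old-age dependency ratio = 18.92 / 68.14 × 100 = 27.8

Old-age dependency ratio: 27.8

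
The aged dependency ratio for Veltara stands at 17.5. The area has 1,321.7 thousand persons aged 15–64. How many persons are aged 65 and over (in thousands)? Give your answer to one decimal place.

Aged 65 and over: 231.3

Old-age dependency ratio = elderly / working-age × 100
17.5 = E / 1,321.7 × 100
⇒ 231.3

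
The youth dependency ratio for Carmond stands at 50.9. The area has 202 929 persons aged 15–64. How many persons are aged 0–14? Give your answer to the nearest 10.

Aged 0–14: 103 290

Youth dependency ratio = youth / working-age × 100
50.9 = Y / 202 929 × 100
⇒ 103 290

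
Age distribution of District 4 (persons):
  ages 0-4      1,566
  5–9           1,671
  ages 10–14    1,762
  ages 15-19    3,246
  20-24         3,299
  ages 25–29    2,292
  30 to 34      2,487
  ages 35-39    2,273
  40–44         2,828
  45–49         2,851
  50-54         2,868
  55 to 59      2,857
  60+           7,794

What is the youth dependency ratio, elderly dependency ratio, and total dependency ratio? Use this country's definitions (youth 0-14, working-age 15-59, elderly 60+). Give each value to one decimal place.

0–14: 1,566 + 1,671 + 1,762 = 4,999
15–59: 3,246 + 3,299 + 2,292 + 2,487 + 2,273 + 2,828 + 2,851 + 2,868 + 2,857 = 25,001
60+: 7,794
Youth dependency ratio = 4,999 / 25,001 × 100 = 20.0
Old-age dependency ratio = 7,794 / 25,001 × 100 = 31.2
Total dependency ratio = (4,999 + 7,794) / 25,001 × 100 = 12,793 / 25,001 × 100 = 51.2

Youth dependency ratio: 20.0
Old-age dependency ratio: 31.2
Total dependency ratio: 51.2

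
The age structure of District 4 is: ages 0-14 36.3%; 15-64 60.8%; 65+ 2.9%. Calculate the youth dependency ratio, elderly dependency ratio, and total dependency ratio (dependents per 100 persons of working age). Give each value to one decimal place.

Youth dependency ratio = 36.3 / 60.8 × 100 = 59.7
Old-age dependency ratio = 2.9 / 60.8 × 100 = 4.8
Total dependency ratio = (36.3 + 2.9) / 60.8 × 100 = 39.2 / 60.8 × 100 = 64.5

Youth dependency ratio: 59.7
Old-age dependency ratio: 4.8
Total dependency ratio: 64.5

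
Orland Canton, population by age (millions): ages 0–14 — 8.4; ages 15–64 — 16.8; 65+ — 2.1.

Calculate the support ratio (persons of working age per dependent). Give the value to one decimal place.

Support ratio = 16.8 / (8.4 + 2.1) = 16.8 / 10.5 = 1.6

Support ratio: 1.6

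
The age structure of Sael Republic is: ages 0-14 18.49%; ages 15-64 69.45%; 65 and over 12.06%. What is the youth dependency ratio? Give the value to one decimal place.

Youth dependency ratio: 26.6

Youth dependency ratio = 18.49 / 69.45 × 100 = 26.6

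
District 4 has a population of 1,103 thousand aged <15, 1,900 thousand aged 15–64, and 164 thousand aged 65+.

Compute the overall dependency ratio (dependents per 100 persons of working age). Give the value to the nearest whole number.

Total dependency ratio: 67

Total dependency ratio = (1,103 + 164) / 1,900 × 100 = 1,267 / 1,900 × 100 = 67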